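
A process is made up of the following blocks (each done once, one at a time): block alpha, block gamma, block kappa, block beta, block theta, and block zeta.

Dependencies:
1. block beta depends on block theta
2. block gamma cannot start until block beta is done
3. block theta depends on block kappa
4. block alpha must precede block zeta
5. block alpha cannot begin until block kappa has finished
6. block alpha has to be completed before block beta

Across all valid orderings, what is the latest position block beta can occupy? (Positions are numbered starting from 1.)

The only block forced after block beta (directly or by a chain) is block gamma.
So at least 1 block follows block beta, putting block beta no later than position 5. That position is achievable by scheduling everything else first.

5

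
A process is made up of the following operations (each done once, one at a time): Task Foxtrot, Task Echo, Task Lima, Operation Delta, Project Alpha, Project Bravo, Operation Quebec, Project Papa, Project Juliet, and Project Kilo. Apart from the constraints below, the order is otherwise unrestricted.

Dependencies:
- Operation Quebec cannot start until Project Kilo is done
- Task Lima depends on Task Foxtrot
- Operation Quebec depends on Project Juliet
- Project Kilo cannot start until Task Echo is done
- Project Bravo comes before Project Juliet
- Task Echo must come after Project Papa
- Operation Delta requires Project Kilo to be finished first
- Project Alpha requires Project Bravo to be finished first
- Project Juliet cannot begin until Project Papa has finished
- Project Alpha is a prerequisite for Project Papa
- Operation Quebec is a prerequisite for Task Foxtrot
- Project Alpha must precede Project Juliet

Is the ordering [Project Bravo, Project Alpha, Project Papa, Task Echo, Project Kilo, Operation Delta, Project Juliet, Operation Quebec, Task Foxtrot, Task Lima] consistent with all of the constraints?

Going through the constraints one by one, each required predecessor appears earlier in the sequence than its dependent — e.g. Project Bravo (position 1) is before Project Juliet (position 7), as required.

Yes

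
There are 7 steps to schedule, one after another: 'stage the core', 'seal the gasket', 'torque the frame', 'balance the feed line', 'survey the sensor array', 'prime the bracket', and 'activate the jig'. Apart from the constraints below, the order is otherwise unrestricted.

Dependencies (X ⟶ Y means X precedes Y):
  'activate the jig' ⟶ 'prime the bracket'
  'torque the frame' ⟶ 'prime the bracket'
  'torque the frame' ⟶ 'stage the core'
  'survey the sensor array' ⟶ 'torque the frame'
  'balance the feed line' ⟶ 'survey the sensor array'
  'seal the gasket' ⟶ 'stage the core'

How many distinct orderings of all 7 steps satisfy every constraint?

The steps with no prerequisites are 'seal the gasket', 'balance the feed line', 'activate the jig'; any of them can be placed first.
Systematically extending each partial ordering one step at a time and counting, there are 48 complete orderings.

48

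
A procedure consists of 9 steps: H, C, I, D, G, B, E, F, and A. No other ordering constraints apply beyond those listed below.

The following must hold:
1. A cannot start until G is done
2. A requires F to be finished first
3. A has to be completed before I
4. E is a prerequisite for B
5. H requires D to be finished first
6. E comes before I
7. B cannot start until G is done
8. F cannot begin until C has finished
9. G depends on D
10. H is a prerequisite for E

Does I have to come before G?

The constraints actually force G before I (via G → A → I), not the other way around.
So I does not have to come before G — it cannot.

No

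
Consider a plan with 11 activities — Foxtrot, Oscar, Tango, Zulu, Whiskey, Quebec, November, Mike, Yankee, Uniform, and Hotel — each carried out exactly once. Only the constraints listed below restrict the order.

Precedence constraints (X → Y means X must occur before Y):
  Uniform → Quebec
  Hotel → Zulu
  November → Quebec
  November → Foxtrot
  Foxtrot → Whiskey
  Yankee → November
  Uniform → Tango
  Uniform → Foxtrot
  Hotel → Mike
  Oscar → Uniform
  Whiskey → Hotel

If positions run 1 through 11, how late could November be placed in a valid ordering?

Every activity that must follow November has to come after it. Tracing all chains starting from November, those activities are: Foxtrot, Zulu, Whiskey, Quebec, Mike, Hotel — 6 in total.
So at least 6 activities follow November, putting November no later than position 5. That position is achievable by scheduling everything else first.

5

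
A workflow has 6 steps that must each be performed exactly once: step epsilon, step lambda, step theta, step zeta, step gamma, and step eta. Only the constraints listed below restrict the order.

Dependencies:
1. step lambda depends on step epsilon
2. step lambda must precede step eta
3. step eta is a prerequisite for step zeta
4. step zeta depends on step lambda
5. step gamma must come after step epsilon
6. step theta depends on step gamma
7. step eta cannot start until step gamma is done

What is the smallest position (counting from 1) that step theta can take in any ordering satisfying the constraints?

3

The steps that are forced before step theta, directly or transitively, are step epsilon, step gamma. That's 2 steps.
With 2 mandatory predecessors, the earliest step theta can sit is position 2+1 = 3, and placing just those 2 first achieves it.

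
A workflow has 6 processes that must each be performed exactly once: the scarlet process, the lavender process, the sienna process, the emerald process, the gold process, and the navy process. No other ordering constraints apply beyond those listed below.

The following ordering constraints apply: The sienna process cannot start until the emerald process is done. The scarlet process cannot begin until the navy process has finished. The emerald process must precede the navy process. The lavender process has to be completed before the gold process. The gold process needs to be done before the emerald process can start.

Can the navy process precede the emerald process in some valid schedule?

No

Following the emerald process → the navy process, the emerald process must precede the navy process in every valid ordering.
Hence the navy process can never be scheduled before the emerald process.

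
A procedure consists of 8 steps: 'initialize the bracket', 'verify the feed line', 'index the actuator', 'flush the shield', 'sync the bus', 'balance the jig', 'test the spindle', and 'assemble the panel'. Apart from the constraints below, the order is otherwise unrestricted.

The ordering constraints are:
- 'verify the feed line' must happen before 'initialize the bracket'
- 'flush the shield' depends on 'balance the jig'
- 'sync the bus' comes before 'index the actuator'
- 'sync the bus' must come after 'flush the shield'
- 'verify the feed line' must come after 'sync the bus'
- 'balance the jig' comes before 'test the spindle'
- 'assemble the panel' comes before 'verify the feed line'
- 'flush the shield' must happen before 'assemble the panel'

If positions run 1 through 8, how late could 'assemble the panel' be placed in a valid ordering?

6

Every step that must follow 'assemble the panel' has to come after it. Tracing all chains starting from 'assemble the panel', those steps are: 'initialize the bracket', 'verify the feed line' — 2 in total.
With 2 mandatory successors out of 8 steps total, the latest slot for 'assemble the panel' is 8−2 = 6, and it's reachable by doing all non-successors before 'assemble the panel'.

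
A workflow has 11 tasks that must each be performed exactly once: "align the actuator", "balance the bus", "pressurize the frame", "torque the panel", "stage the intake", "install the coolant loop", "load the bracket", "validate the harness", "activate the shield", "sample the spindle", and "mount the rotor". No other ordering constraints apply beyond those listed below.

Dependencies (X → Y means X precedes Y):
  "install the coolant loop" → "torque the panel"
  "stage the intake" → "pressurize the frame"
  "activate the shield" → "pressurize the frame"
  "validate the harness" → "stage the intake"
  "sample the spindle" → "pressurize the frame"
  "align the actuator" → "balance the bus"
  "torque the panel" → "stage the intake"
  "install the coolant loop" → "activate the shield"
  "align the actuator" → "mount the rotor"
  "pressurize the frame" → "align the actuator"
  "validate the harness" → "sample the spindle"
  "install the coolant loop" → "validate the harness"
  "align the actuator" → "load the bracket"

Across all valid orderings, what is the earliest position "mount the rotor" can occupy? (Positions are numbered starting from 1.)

9

The tasks that are forced before "mount the rotor", directly or transitively, are "align the actuator", "pressurize the frame", "torque the panel", "stage the intake", "install the coolant loop", "validate the harness", "activate the shield", "sample the spindle". That's 8 tasks.
So at minimum 8 tasks come before "mount the rotor", putting "mount the rotor" no earlier than position 9. That position is achievable by scheduling exactly those predecessors first.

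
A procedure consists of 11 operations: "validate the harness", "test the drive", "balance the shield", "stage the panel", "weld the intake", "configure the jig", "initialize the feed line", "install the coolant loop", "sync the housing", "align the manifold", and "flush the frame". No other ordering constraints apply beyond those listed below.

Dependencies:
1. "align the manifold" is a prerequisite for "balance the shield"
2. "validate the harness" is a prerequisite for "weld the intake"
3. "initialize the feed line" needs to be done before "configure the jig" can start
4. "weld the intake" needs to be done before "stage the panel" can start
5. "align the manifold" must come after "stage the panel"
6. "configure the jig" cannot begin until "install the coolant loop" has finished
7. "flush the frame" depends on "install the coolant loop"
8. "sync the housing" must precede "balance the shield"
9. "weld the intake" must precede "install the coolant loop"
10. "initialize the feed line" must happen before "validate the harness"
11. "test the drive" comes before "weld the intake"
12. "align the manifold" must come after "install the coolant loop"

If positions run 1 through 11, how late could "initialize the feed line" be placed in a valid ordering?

3

Every operation that must follow "initialize the feed line" has to come after it. Tracing all chains starting from "initialize the feed line", those operations are: "validate the harness", "balance the shield", "stage the panel", "weld the intake", "configure the jig", "install the coolant loop", "align the manifold", "flush the frame" — 8 in total.
With 8 mandatory successors out of 11 operations total, the latest slot for "initialize the feed line" is 11−8 = 3, and it's reachable by doing all non-successors before "initialize the feed line".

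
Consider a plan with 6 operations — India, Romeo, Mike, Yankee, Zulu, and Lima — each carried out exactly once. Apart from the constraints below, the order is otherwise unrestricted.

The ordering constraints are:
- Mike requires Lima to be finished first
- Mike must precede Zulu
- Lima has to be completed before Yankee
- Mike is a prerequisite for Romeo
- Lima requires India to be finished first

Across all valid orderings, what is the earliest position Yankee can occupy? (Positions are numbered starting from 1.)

3

Every operation that must precede Yankee has to come before it. Tracing all chains that end at Yankee, those operations are: India, Lima — 2 in total.
So at minimum 2 operations come before Yankee, putting Yankee no earlier than position 3. That position is achievable by scheduling exactly those predecessors first.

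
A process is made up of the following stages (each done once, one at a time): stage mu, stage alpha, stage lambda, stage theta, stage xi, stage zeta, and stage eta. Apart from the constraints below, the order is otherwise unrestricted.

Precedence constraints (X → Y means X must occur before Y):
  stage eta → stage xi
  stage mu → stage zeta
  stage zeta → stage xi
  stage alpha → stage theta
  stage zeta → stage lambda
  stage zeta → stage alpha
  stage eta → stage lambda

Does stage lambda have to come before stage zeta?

No

There is a chain stage zeta → stage lambda, which puts stage zeta before stage lambda.
So stage lambda does not have to come before stage zeta — it cannot.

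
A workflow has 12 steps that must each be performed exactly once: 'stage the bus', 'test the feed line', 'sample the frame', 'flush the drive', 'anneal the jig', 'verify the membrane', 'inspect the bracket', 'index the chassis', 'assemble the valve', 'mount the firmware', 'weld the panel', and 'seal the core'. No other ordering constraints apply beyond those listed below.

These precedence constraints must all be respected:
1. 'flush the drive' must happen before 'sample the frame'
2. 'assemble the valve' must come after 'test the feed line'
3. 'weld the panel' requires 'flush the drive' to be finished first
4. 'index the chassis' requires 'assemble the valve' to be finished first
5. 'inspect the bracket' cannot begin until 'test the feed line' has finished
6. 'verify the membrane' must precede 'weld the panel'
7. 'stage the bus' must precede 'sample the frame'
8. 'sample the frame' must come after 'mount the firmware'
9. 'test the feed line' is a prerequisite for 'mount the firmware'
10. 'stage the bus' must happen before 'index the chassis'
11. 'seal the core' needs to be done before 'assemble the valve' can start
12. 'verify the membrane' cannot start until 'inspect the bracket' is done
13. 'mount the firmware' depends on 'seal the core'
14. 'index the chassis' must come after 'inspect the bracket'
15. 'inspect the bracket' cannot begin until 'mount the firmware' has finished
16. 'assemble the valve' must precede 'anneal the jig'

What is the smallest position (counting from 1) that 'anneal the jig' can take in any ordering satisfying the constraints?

The steps that are forced before 'anneal the jig', directly or transitively, are 'test the feed line', 'assemble the valve', 'seal the core'. That's 3 steps.
With 3 mandatory predecessors, the earliest 'anneal the jig' can sit is position 3+1 = 4, and placing just those 3 first achieves it.

4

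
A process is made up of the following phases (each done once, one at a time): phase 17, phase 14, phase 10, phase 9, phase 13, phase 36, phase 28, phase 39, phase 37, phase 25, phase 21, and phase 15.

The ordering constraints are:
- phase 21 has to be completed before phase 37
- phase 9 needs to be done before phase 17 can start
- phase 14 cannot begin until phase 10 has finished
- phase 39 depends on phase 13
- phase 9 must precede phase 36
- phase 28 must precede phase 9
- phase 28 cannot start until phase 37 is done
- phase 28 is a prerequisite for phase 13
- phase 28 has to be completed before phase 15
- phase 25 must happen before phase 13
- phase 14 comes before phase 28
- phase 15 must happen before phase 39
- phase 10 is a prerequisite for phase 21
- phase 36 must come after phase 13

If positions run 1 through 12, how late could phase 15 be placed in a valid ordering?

The only phase forced after phase 15 (directly or by a chain) is phase 39.
With 1 mandatory successor out of 12 phases total, the latest slot for phase 15 is 12−1 = 11, and it's reachable by doing all non-successors before phase 15.

11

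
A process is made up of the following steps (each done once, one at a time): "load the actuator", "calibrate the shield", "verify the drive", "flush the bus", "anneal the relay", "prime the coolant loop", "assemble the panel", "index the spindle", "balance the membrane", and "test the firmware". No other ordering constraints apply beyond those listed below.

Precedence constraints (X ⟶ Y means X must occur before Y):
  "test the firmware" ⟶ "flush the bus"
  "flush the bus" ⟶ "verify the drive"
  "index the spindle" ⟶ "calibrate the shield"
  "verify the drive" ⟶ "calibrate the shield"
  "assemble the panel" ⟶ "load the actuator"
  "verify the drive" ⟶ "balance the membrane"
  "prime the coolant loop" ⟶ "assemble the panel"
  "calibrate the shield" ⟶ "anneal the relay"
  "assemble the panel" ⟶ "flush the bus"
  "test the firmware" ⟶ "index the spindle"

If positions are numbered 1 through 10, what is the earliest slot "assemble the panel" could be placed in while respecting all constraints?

2

Working backwards through the constraints from "assemble the panel", its only required predecessor is "prime the coolant loop".
So at minimum 1 step comes before "assemble the panel", putting "assemble the panel" no earlier than position 2. That position is achievable by scheduling exactly that predecessor first.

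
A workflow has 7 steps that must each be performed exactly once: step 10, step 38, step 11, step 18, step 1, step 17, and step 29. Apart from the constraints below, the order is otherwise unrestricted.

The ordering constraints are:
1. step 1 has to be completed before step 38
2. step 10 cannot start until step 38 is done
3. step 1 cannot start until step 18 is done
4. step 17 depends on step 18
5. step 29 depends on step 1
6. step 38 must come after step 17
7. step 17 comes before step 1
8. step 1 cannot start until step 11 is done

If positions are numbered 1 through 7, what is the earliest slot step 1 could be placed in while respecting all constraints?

4

Working backwards through the constraints from step 1, its full set of required predecessors is step 11, step 18, step 17 — 3 of them.
With 3 mandatory predecessors, the earliest step 1 can sit is position 3+1 = 4, and placing just those 3 first achieves it.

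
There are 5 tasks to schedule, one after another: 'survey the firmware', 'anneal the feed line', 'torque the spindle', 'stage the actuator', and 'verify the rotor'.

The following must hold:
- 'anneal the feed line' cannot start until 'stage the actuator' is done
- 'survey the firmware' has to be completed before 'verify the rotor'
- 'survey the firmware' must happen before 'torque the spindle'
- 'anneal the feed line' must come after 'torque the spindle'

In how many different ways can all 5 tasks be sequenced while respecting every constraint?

11

2 tasks have no prerequisites ('survey the firmware', 'stage the actuator'), so any of them could come first.
Counting all ways to extend the partial order to a total order gives 11.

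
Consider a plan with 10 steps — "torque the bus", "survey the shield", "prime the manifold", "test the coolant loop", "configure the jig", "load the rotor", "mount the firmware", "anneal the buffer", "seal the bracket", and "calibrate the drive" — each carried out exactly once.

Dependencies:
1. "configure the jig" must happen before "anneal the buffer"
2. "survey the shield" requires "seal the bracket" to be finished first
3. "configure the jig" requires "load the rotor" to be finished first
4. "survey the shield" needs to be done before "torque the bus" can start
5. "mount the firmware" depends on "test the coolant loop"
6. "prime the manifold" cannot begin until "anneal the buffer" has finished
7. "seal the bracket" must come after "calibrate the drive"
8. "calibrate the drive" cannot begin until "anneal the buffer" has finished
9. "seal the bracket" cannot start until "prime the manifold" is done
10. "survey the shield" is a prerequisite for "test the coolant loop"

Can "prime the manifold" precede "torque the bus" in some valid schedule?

The constraints force "prime the manifold" before "torque the bus", so yes — every valid ordering has "prime the manifold" earlier.

Yes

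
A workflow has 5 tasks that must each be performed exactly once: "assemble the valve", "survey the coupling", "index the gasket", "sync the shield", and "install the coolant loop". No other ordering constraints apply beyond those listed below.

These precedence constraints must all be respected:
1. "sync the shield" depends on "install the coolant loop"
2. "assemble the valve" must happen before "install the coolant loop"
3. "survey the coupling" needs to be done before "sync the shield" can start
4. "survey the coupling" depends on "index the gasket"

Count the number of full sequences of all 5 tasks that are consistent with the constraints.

6

The tasks with no prerequisites are "assemble the valve", "index the gasket"; any of them can be placed first.
Enumerating by repeatedly choosing an available task (one whose prerequisites are all placed) gives 6 distinct complete orderings.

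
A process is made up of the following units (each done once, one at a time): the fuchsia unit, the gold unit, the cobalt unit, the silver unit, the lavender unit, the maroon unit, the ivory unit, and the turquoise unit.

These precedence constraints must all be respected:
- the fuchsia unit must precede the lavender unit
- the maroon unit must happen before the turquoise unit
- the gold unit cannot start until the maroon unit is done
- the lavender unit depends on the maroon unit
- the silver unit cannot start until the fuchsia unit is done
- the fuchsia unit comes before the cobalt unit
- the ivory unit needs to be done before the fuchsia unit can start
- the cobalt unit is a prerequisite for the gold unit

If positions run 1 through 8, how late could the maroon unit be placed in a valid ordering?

5

Following every chain forward from the maroon unit, the units that must come later are the gold unit, the lavender unit, the turquoise unit — 3 of them.
With 3 mandatory successors out of 8 units total, the latest slot for the maroon unit is 8−3 = 5, and it's reachable by doing all non-successors before the maroon unit.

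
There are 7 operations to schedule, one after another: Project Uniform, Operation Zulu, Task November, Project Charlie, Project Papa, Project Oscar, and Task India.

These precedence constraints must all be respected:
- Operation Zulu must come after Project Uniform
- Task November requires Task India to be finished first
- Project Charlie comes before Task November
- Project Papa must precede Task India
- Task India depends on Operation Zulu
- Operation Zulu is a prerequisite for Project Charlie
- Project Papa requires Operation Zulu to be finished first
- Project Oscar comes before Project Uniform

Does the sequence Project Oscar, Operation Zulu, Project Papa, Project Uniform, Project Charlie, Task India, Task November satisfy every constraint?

No

Here Project Uniform comes after Operation Zulu.
Since Project Uniform is required before Operation Zulu, the ordering is invalid.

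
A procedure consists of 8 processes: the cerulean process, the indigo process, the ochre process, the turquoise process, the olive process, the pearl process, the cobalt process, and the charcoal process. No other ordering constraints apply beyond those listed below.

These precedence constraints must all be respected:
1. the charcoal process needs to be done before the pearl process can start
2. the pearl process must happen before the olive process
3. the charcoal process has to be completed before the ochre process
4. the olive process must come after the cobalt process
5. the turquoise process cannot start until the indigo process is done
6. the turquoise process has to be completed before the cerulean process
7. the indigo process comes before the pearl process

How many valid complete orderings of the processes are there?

494

The processes with no prerequisites are the indigo process, the cobalt process, the charcoal process; any of them can be placed first.
Enumerating by repeatedly choosing an available process (one whose prerequisites are all placed) gives 494 distinct complete orderings.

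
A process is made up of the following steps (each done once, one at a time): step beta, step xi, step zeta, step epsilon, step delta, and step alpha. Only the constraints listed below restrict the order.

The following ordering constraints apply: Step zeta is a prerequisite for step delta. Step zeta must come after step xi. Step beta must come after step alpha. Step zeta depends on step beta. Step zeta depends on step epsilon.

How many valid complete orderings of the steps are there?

3 steps have no prerequisites (step xi, step epsilon, step alpha), so any of them could come first.
Systematically extending each partial ordering one step at a time and counting, there are 12 complete orderings.

12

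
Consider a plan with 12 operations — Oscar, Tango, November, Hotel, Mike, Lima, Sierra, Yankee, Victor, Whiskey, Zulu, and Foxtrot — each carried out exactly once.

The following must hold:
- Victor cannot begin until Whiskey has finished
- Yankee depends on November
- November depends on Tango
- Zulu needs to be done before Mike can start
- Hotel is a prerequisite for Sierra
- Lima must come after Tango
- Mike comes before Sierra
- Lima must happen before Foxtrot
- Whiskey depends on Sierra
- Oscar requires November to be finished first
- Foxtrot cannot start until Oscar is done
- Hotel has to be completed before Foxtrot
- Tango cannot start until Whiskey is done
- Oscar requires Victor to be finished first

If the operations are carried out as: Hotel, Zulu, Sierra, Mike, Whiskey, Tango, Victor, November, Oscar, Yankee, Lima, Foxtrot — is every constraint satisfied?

Here Mike comes after Sierra.
But one of the constraints requires Mike before Sierra, so this ordering violates it.

No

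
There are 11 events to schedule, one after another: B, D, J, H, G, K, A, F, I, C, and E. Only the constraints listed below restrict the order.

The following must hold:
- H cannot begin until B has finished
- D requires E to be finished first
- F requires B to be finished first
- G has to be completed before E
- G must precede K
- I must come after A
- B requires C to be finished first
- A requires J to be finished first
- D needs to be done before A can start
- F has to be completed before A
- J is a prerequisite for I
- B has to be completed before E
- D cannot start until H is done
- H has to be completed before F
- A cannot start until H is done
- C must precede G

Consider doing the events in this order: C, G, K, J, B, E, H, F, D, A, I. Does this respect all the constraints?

Yes

Every stated constraint is respected: J sits at position 4, ahead of I at position 11, and each of the other listed pairs likewise has the predecessor earlier in the sequence.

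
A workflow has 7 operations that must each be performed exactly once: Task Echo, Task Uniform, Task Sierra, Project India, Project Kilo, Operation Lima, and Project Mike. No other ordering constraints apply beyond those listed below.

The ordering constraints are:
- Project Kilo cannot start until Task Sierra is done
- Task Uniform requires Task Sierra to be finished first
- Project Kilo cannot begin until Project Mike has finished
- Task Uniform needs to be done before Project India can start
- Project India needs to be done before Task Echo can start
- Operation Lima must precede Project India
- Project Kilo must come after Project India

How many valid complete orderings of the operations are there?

33

3 operations have no prerequisites (Task Sierra, Operation Lima, Project Mike), so any of them could come first.
Enumerating by repeatedly choosing an available operation (one whose prerequisites are all placed) gives 33 distinct complete orderings.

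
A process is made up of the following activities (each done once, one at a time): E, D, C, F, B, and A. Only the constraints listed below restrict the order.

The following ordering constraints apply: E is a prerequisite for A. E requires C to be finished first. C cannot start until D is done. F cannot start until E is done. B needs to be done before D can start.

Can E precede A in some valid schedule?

Yes

Every valid ordering already has E before A (the constraints require it), so in particular at least one does.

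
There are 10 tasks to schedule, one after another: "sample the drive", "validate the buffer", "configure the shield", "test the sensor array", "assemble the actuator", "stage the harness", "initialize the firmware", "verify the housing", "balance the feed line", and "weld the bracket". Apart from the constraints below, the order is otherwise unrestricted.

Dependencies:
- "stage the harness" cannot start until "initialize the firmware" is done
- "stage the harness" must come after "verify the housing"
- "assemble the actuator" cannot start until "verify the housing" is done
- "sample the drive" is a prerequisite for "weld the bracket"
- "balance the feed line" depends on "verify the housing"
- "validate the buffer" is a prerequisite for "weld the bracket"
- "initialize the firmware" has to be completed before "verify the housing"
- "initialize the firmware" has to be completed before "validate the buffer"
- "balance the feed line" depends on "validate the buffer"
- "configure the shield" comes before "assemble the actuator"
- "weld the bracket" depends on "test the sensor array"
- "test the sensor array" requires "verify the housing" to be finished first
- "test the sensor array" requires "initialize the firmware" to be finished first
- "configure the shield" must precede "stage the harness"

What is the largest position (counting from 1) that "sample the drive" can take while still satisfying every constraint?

9

Following the constraints forward from "sample the drive", its only required successor is "weld the bracket".
So at least 1 task follows "sample the drive", putting "sample the drive" no later than position 9. That position is achievable by scheduling everything else first.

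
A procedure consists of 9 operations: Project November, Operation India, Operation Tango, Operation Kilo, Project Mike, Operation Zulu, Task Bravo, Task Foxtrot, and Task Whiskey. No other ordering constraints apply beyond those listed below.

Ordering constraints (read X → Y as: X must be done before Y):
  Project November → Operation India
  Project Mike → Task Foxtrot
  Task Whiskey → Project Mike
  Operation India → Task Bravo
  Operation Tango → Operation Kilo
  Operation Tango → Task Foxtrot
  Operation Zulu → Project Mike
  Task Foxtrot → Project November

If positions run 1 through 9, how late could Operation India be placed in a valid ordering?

Following the constraints forward from Operation India, its only required successor is Task Bravo.
With 1 mandatory successor out of 9 operations total, the latest slot for Operation India is 9−1 = 8, and it's reachable by doing all non-successors before Operation India.

8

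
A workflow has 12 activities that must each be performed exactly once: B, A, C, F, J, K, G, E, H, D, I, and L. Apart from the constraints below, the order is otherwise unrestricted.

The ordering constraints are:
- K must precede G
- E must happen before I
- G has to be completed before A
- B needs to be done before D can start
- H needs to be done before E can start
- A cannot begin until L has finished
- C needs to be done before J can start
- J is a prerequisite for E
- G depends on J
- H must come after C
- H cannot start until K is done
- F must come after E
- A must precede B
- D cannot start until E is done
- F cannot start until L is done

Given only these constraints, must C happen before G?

Chaining the stated constraints: C → J → G.
Hence C necessarily comes before G.

Yes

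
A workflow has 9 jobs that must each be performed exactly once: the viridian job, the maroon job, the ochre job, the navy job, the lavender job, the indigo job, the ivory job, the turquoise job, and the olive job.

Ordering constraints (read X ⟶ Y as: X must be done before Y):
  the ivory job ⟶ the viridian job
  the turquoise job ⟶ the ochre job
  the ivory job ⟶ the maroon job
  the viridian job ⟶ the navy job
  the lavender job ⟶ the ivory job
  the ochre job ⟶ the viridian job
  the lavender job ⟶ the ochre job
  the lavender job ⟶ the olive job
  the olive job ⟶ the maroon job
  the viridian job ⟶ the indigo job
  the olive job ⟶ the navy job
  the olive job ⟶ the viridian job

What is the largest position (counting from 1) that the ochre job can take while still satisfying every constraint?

6

Following every chain forward from the ochre job, the jobs that must come later are the viridian job, the navy job, the indigo job — 3 of them.
With 3 mandatory successors out of 9 jobs total, the latest slot for the ochre job is 9−3 = 6, and it's reachable by doing all non-successors before the ochre job.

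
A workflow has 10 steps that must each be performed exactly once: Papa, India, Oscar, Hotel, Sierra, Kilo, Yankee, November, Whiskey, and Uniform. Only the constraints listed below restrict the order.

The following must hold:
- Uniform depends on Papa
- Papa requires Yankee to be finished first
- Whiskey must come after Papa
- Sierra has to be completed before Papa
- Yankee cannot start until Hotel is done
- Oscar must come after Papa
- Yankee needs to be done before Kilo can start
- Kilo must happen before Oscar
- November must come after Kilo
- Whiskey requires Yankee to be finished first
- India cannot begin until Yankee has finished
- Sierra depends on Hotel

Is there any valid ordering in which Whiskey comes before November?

Yes

The constraints leave Whiskey and November unordered relative to each other; nothing requires November earlier.
That means at least one valid schedule has Whiskey before November.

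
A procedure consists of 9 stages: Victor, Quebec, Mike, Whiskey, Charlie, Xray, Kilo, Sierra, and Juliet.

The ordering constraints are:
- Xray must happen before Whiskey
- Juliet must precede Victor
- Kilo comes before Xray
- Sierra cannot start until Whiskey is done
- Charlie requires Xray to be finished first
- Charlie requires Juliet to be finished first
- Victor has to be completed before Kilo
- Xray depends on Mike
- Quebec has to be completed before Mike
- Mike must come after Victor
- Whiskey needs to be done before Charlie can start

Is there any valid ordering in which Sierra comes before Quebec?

No

Following Quebec → Mike → Xray → Whiskey → Sierra, Quebec must precede Sierra in every valid ordering.
Hence Sierra can never be scheduled before Quebec.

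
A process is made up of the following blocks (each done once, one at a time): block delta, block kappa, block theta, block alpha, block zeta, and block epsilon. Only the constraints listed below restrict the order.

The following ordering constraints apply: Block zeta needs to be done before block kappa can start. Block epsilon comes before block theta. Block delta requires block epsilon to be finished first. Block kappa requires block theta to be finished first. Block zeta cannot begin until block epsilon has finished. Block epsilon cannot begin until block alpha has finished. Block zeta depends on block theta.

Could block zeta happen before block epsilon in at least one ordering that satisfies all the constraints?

No

Following block epsilon → block zeta, block epsilon must precede block zeta in every valid ordering.
Hence block zeta can never be scheduled before block epsilon.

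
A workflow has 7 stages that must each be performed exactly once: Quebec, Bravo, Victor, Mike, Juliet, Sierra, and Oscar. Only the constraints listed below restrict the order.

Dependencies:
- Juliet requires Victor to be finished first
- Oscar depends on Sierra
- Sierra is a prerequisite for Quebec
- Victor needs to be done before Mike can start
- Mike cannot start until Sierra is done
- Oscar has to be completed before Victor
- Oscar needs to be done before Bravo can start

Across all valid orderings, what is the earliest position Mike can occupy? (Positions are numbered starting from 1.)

4

Every stage that must precede Mike has to come before it. Tracing all chains that end at Mike, those stages are: Victor, Sierra, Oscar — 3 in total.
With 3 mandatory predecessors, the earliest Mike can sit is position 3+1 = 4, and placing just those 3 first achieves it.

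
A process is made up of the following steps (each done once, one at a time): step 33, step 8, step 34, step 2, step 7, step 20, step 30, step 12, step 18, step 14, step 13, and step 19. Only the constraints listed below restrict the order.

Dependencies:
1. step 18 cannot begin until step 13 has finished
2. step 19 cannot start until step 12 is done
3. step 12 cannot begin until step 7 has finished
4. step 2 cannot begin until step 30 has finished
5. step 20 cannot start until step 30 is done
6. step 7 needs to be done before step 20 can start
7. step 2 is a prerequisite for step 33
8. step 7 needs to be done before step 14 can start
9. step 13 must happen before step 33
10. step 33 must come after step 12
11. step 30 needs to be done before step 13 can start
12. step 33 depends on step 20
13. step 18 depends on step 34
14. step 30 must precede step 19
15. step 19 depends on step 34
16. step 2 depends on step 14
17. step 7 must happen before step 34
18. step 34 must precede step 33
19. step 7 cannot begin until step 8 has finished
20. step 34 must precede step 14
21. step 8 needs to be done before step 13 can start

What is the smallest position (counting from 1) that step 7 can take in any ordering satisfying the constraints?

2

Working backwards through the constraints from step 7, its only required predecessor is step 8.
So at minimum 1 step comes before step 7, putting step 7 no earlier than position 2. That position is achievable by scheduling exactly that predecessor first.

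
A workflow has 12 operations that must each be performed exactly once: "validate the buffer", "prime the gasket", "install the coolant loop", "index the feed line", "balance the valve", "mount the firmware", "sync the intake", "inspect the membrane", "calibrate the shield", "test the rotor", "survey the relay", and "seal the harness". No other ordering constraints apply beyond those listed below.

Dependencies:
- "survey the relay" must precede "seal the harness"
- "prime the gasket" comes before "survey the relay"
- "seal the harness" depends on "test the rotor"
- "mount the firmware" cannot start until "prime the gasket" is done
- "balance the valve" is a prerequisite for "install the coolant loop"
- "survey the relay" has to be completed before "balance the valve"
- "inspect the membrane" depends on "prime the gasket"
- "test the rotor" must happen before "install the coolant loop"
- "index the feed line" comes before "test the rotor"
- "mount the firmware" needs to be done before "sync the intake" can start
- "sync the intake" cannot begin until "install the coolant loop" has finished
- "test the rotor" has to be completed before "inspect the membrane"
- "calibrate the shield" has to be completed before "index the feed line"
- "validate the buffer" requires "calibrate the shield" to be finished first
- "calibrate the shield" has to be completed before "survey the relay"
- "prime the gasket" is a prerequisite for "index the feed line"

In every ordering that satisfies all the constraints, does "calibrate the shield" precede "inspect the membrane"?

There is a constraint chain "calibrate the shield" → "index the feed line" → "test the rotor" → "inspect the membrane".
That forces "calibrate the shield" before "inspect the membrane" in every valid schedule.

Yes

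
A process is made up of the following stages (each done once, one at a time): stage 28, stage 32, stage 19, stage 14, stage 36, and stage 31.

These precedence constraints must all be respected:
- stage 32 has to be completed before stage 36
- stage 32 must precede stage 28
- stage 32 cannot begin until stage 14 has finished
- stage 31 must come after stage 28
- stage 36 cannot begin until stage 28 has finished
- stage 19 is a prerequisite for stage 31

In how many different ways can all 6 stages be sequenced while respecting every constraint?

9

The stages with no prerequisites are stage 19, stage 14; any of them can be placed first.
Enumerating by repeatedly choosing an available stage (one whose prerequisites are all placed) gives 9 distinct complete orderings.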